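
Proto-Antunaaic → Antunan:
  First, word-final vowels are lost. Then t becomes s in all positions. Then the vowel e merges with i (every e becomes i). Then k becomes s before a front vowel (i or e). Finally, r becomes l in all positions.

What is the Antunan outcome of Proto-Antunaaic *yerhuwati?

Antunan: *yerhuwati > yerhuwat > yerhuwas > yirhuwas > yilhuwas  (by apocope, unconditioned shift, vowel merger, unconditioned shift)

yilhuwas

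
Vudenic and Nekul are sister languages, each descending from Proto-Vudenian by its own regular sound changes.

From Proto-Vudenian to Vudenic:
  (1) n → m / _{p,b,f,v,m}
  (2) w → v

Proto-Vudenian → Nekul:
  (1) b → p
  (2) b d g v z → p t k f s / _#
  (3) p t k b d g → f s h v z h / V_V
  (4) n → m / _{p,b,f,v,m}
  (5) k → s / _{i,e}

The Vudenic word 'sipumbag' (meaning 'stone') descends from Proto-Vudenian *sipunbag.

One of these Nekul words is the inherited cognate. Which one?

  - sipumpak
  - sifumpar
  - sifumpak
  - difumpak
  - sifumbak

Nekul: *sipunbag > sipunpag > sipunpak > sifunpak > sifumpak  (by unconditioned shift, final devoicing, intervocalic lenition, nasal place assimilation)
Only 'sifumpak' matches the regular Nekul development of *sipunbag.

sifumpak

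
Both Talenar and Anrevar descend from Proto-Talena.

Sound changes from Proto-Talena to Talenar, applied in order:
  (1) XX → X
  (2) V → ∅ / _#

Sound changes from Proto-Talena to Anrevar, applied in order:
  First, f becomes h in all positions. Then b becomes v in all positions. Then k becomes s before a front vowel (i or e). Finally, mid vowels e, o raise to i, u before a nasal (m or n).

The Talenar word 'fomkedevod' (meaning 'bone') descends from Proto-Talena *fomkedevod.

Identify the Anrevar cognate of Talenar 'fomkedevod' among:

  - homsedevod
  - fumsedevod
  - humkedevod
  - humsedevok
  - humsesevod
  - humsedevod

Anrevar: start from *fomkedevod.
  rule 1 (unconditioned shift): fomkedevod → homkedevod
  rule 2: no change — homkedevod
  rule 3 (palatalisation): homkedevod → homsedevod
  rule 4 (pre-nasal raising): homsedevod → humsedevod
  ⇒ Anrevar humsedevod
The other candidates each miss or misapply at least one Anrevar change.

humsedevod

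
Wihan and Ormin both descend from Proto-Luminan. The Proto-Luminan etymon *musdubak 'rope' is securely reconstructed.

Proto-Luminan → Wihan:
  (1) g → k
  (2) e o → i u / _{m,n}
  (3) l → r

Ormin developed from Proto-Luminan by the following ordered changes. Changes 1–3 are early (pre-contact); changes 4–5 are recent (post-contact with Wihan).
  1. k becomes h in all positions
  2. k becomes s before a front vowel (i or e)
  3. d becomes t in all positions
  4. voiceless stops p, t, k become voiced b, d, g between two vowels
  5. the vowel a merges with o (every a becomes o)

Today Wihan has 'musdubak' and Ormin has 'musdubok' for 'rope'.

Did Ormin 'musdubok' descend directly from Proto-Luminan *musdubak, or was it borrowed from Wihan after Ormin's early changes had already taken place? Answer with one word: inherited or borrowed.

borrowed

If inherited, *musdubak would pass through all of Ormin's changes:
Ormin: start from *musdubak.
  rule 1 (unconditioned shift): musdubak → musdubah
  rule 2: no change — musdubah
  rule 3 (unconditioned shift): musdubah → mustubah
  rule 4: no change — mustubah
  rule 5 (vowel merger): mustubah → mustuboh
  ⇒ Ormin mustuboh
If borrowed from Wihan 'musdubak' after the early changes, it would undergo only the recent ones:
  rule 4 (intervocalic voicing): no change (musdubak)
  rule 5 (vowel merger): musdubak → musdubok
  ⇒ as a loan: musdubok
Ormin 'musdubok' matches the loan outcome 'musdubok', not the inherited 'mustuboh' — it skipped the early Ormin changes, so it was borrowed from Wihan.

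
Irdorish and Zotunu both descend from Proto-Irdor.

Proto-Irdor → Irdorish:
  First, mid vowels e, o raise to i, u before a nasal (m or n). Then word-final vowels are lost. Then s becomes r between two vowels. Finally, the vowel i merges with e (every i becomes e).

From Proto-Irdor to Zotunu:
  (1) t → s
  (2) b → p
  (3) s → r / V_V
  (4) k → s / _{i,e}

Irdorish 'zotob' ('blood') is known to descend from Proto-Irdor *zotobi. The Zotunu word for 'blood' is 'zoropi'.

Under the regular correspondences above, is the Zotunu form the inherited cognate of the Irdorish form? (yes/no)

Derive the expected Zotunu reflex of *zotobi:
Zotunu: start from *zotobi.
  rule 1 (unconditioned shift): zotobi → zosobi
  rule 2 (unconditioned shift): zosobi → zosopi
  rule 3 (rhotacism): zosopi → zoropi
  rule 4: no change — zoropi
  ⇒ Zotunu zoropi
Zotunu 'zoropi' matches the regular reflex exactly, so the pair is cognate.

yes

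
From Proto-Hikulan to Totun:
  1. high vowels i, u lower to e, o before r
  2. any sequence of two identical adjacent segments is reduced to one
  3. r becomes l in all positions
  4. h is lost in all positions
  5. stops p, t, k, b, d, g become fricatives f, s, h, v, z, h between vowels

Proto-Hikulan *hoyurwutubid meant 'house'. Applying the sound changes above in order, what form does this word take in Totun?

Totun: start from *hoyurwutubid.
  rule 1 (pre-rhotic lowering): hoyurwutubid → hoyorwutubid
  rule 2: no change — hoyorwutubid
  rule 3 (unconditioned shift): hoyorwutubid → hoyolwutubid
  rule 4 (h-loss): hoyolwutubid → oyolwutubid
  rule 5 (intervocalic lenition): oyolwutubid → oyolwusuvid
  ⇒ Totun oyolwusuvid

oyolwusuvid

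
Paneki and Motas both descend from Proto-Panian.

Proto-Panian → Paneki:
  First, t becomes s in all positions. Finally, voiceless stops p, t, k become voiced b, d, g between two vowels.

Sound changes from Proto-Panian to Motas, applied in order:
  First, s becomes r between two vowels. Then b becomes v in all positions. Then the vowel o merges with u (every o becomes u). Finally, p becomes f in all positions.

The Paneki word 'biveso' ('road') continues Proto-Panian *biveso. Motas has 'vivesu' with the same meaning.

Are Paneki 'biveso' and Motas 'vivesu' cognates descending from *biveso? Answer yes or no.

Derive the expected Motas reflex of *biveso:
Motas: *biveso
  biveso → bivero   [rhotacism]
  bivero → vivero   [unconditioned shift]
  vivero → viveru   [vowel merger]
  viveru (rule 4 does not apply)
  giving Motas viveru.
The regular Motas reflex would be 'viveru', but the attested form is 'vivesu'. The correspondence is irregular, so they are not cognates (the Motas form has a different source).

no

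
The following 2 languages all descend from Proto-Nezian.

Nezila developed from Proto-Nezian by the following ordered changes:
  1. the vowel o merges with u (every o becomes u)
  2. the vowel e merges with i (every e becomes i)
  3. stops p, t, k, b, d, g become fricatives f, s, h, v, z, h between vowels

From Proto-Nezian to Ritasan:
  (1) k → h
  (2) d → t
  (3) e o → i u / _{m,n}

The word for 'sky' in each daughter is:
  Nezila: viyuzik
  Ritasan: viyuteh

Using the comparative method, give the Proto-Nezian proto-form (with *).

*viyudek

Position 7: Nezila has k, Ritasan has h. Nezila preserves k here (none of its changes turn any other segment into k), so the proto-segment is *k.
Position 5: Nezila has z, Ritasan has t. Taking the neighbouring segments as reconstructed: Nezila z could go back to *d or *z; Ritasan t could go back to *t or *d — the one source consistent with every daughter is *d.
Position 6: Nezila has i, Ritasan has e. Ritasan preserves e here (none of its changes turn any other segment into e), so the proto-segment is *e.
Continuing position by position gives *viyudek; check it forward:
Nezila: start from *viyudek.
  rule 1: no change — viyudek
  rule 2 (vowel merger): viyudek → viyudik
  rule 3 (intervocalic lenition): viyudik → viyuzik
  ⇒ Nezila viyuzik
Ritasan: *viyudek > viyudeh > viyuteh  (by unconditioned shift, unconditioned shift)
Only *viyudek yields all of Nezila viyuzik, Ritasan viyuteh.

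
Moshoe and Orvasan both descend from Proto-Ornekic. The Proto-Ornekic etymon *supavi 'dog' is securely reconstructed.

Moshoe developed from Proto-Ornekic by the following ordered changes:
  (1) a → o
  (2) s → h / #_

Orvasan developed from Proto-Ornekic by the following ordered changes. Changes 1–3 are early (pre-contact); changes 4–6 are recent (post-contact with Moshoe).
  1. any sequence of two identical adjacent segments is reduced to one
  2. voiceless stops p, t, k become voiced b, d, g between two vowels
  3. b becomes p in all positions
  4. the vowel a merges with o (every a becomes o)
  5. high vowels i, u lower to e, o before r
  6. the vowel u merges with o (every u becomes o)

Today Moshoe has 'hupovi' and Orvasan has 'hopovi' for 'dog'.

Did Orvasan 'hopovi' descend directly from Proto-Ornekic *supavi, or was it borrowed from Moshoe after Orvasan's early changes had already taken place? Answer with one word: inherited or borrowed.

borrowed

If inherited, *supavi would pass through all of Orvasan's changes:
Orvasan: *supavi > subavi > supavi > supovi > sopovi  (by intervocalic voicing, unconditioned shift, vowel merger, vowel merger)
If borrowed from Moshoe 'hupovi' after the early changes, it would undergo only the recent ones:
  rule 4 (vowel merger): no change (hupovi)
  rule 5 (pre-rhotic lowering): no change (hupovi)
  rule 6 (vowel merger): hupovi → hopovi
  ⇒ as a loan: hopovi
Orvasan 'hopovi' matches the loan outcome 'hopovi', not the inherited 'sopovi' — it skipped the early Orvasan changes, so it was borrowed from Moshoe.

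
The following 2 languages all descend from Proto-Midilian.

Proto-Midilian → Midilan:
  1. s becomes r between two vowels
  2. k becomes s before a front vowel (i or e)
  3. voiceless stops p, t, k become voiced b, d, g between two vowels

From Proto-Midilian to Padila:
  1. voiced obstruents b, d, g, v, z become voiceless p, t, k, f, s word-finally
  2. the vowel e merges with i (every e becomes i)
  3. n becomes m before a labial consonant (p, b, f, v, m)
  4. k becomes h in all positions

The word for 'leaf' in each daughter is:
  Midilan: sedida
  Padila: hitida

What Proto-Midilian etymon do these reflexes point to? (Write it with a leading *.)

Position 2: Midilan has e, Padila has i. Midilan preserves e here (none of its changes turn any other segment into e), so the proto-segment is *e.
Position 3: Midilan has d, Padila has t. Taking the neighbouring segments as reconstructed: Midilan d could go back to *t or *d; Padila t can only go back to *t — the one source consistent with every daughter is *t.
Position 1: Midilan has s, Padila has h. Taking the neighbouring segments as reconstructed: Midilan s could go back to *k or *s; Padila h could go back to *k or *h — the one source consistent with every daughter is *k.
The remaining positions agree across the daughters. Check the candidate against every language:
Midilan: *ketida > setida > sedida  (by palatalisation, intervocalic voicing)
Padila: *ketida
  ketida (rule 1 does not apply)
  ketida → kitida   [vowel merger]
  kitida (rule 3 does not apply)
  kitida → hitida   [unconditioned shift]
  giving Padila hitida.
*ketida is the unique common source.

*ketida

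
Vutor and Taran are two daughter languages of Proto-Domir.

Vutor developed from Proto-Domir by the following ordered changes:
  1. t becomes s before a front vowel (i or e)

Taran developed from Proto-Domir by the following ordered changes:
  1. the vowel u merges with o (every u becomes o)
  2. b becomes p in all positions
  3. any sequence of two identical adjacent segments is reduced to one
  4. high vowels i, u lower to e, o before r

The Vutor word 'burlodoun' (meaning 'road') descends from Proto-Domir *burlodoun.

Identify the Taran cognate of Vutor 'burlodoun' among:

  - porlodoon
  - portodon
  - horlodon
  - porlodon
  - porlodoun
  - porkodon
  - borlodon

porlodon

Taran: *burlodoun
  burlodoun → borlodoon   [vowel merger]
  borlodoon → porlodoon   [unconditioned shift]
  porlodoon → porlodon   [degemination]
  porlodon (rule 4 does not apply)
  giving Taran porlodon.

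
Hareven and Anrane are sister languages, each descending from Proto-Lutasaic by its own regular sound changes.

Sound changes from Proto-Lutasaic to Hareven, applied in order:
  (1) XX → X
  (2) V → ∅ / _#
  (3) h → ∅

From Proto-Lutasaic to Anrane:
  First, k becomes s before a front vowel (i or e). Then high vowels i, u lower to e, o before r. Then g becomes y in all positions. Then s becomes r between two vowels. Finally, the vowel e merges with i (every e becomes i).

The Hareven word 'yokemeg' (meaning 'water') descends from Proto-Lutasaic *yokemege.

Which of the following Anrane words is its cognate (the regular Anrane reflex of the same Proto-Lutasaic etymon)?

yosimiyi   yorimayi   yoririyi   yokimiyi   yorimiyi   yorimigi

yorimiyi

Anrane: *yokemege
  yokemege → yosemege   [palatalisation]
  yosemege (rule 2 does not apply)
  yosemege → yosemeye   [unconditioned shift]
  yosemeye → yoremeye   [rhotacism]
  yoremeye → yorimiyi   [vowel merger]
  giving Anrane yorimiyi.
Only 'yorimiyi' matches the regular Anrane development of *yokemege.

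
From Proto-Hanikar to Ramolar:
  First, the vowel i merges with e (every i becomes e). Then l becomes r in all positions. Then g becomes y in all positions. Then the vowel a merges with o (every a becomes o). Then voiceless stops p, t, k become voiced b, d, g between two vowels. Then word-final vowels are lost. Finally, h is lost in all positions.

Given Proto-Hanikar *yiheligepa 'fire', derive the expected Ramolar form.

Ramolar: *yiheligepa
  yiheligepa → yehelegepa   [vowel merger]
  yehelegepa → yeheregepa   [unconditioned shift]
  yeheregepa → yehereyepa   [unconditioned shift]
  yehereyepa → yehereyepo   [vowel merger]
  yehereyepo → yehereyebo   [intervocalic voicing]
  yehereyebo → yehereyeb   [apocope]
  yehereyeb → yeereyeb   [h-loss]
  giving Ramolar yeereyeb.

yeereyeb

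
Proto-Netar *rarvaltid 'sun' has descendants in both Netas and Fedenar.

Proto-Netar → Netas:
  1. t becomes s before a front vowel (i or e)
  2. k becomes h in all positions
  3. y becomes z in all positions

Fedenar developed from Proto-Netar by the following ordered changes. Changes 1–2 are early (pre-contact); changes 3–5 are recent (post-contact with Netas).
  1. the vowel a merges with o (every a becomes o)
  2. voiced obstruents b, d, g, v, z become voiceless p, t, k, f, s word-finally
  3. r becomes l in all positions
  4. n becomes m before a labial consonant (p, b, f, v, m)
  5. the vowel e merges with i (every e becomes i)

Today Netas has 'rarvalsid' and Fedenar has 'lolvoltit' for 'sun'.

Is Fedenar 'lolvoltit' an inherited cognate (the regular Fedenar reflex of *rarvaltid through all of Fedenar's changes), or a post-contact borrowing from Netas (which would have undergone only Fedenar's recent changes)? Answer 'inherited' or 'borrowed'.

If inherited, *rarvaltid would pass through all of Fedenar's changes:
Fedenar: *rarvaltid
  rarvaltid → rorvoltid   [vowel merger]
  rorvoltid → rorvoltit   [final devoicing]
  rorvoltit → lolvoltit   [unconditioned shift]
  lolvoltit (rule 4 does not apply)
  lolvoltit (rule 5 does not apply)
  giving Fedenar lolvoltit.
If borrowed from Netas 'rarvalsid' after the early changes, it would undergo only the recent ones:
  rule 3 (unconditioned shift): rarvalsid → lalvalsid
  rule 4 (nasal place assimilation): no change (lalvalsid)
  rule 5 (vowel merger): no change (lalvalsid)
  ⇒ as a loan: lalvalsid
Fedenar 'lolvoltit' matches the inherited outcome exactly, so it is an inherited cognate, not a loan.

inherited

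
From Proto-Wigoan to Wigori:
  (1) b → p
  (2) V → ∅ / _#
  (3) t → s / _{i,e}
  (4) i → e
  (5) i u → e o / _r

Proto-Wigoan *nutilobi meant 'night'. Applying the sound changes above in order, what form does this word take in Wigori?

Wigori: start from *nutilobi.
  rule 1 (unconditioned shift): nutilobi → nutilopi
  rule 2 (apocope): nutilopi → nutilop
  rule 3 (palatalisation): nutilop → nusilop
  rule 4 (vowel merger): nusilop → nuselop
  rule 5: no change — nuselop
  ⇒ Wigori nuselop

nuselop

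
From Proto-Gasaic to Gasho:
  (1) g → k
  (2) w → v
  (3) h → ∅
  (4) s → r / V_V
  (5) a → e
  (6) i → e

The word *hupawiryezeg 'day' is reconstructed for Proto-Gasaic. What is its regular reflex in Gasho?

Gasho: *hupawiryezeg > hupawiryezek > hupaviryezek > upaviryezek > upeviryezek > upeveryezek  (by unconditioned shift, unconditioned shift, h-loss, vowel merger, vowel merger)

upeveryezek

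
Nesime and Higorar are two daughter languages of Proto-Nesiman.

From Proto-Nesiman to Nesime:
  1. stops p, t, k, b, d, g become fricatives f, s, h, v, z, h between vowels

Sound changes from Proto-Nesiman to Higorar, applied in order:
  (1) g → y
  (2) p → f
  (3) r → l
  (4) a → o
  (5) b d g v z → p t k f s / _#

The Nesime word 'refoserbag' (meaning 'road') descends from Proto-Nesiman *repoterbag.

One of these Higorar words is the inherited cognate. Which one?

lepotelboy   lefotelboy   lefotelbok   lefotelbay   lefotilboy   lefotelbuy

Higorar: *repoterbag
  repoterbag → repoterbay   [unconditioned shift]
  repoterbay → refoterbay   [unconditioned shift]
  refoterbay → lefotelbay   [unconditioned shift]
  lefotelbay → lefotelboy   [vowel merger]
  lefotelboy (rule 5 does not apply)
  giving Higorar lefotelboy.

lefotelboy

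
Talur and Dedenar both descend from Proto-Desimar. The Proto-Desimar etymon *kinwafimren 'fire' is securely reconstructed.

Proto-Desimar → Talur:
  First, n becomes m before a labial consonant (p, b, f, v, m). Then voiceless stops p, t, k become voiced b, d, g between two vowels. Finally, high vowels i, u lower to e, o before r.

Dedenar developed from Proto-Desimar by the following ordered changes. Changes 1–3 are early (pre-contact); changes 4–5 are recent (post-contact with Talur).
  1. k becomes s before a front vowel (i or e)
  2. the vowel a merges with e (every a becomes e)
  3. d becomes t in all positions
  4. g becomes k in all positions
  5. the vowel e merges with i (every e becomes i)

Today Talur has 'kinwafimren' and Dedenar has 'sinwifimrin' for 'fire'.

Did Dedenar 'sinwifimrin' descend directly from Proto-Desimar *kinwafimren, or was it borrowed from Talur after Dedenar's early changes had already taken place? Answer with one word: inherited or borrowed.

inherited

If inherited, *kinwafimren would pass through all of Dedenar's changes:
Dedenar: *kinwafimren > sinwafimren > sinwefimren > sinwifimrin  (by palatalisation, vowel merger, vowel merger)
If borrowed from Talur 'kinwafimren' after the early changes, it would undergo only the recent ones:
  rule 4 (unconditioned shift): no change (kinwafimren)
  rule 5 (vowel merger): kinwafimren → kinwafimrin
  ⇒ as a loan: kinwafimrin
Dedenar 'sinwifimrin' matches the inherited outcome exactly, so it is an inherited cognate, not a loan.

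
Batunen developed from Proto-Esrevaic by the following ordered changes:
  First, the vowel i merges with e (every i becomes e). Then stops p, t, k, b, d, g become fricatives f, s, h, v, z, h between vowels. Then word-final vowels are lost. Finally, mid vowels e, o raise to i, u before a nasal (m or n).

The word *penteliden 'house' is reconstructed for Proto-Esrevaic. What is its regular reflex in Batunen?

Batunen: start from *penteliden.
  rule 1 (vowel merger): penteliden → penteleden
  rule 2 (intervocalic lenition): penteleden → pentelezen
  rule 3: no change — pentelezen
  rule 4 (pre-nasal raising): pentelezen → pintelezin
  ⇒ Batunen pintelezin

pintelezin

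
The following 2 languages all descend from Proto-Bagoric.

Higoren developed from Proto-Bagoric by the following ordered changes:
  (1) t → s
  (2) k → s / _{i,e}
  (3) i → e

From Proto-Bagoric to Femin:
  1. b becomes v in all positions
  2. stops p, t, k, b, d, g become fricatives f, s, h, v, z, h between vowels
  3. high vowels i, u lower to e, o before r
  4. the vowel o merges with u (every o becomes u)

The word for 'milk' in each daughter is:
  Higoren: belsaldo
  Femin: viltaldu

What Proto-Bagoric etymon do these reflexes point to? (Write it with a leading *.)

Position 2: Higoren has e, Femin has i. Femin preserves i here (none of its changes turn any other segment into i), so the proto-segment is *i.
Position 4: Higoren has s, Femin has t. Femin preserves t here (none of its changes turn any other segment into t), so the proto-segment is *t.
Position 1: Higoren has b, Femin has v. Higoren preserves b here (none of its changes turn any other segment into b), so the proto-segment is *b.
Verify the candidate proto-form against each daughter:
Higoren: *biltaldo
  biltaldo → bilsaldo   [unconditioned shift]
  bilsaldo (rule 2 does not apply)
  bilsaldo → belsaldo   [vowel merger]
  giving Higoren belsaldo.
Femin: *biltaldo
  biltaldo → viltaldo   [unconditioned shift]
  viltaldo (rule 2 does not apply)
  viltaldo (rule 3 does not apply)
  viltaldo → viltaldu   [vowel merger]
  giving Femin viltaldu.
*biltaldo is the unique common source.

*biltaldo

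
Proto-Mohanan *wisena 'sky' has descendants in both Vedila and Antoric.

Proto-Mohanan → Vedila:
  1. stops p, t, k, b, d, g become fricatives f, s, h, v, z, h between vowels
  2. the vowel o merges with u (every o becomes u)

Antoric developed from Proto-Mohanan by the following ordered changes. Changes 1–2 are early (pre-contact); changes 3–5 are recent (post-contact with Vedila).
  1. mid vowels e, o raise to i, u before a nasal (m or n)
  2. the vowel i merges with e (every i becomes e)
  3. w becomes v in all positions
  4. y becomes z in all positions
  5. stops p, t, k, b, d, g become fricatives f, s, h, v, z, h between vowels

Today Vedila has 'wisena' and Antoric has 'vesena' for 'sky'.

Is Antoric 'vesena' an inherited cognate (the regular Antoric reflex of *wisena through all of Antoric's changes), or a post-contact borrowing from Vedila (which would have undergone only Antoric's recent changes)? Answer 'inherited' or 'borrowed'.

inherited

If inherited, *wisena would pass through all of Antoric's changes:
Antoric: *wisena
  wisena → wisina   [pre-nasal raising]
  wisina → wesena   [vowel merger]
  wesena → vesena   [unconditioned shift]
  vesena (rule 4 does not apply)
  vesena (rule 5 does not apply)
  giving Antoric vesena.
If borrowed from Vedila 'wisena' after the early changes, it would undergo only the recent ones:
  rule 3 (unconditioned shift): wisena → visena
  rule 4 (unconditioned shift): no change (visena)
  rule 5 (intervocalic lenition): no change (visena)
  ⇒ as a loan: visena
Antoric 'vesena' matches the inherited outcome exactly, so it is an inherited cognate, not a loan.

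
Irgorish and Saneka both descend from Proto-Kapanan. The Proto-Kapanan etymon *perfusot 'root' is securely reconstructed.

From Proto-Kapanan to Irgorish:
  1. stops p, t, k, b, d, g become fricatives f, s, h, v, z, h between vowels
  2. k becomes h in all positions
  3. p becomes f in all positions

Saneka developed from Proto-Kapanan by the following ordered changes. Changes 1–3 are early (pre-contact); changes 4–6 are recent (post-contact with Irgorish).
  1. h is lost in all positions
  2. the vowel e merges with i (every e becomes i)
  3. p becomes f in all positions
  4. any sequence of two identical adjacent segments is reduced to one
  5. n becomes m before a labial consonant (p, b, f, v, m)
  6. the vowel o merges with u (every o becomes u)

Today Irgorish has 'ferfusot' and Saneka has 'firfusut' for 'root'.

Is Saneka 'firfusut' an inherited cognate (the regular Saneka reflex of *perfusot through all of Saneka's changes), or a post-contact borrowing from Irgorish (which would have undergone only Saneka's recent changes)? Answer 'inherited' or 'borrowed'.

If inherited, *perfusot would pass through all of Saneka's changes:
Saneka: *perfusot > pirfusot > firfusot > firfusut  (by vowel merger, unconditioned shift, vowel merger)
If borrowed from Irgorish 'ferfusot' after the early changes, it would undergo only the recent ones:
  rule 4 (degemination): no change (ferfusot)
  rule 5 (nasal place assimilation): no change (ferfusot)
  rule 6 (vowel merger): ferfusot → ferfusut
  ⇒ as a loan: ferfusut
Saneka 'firfusut' matches the inherited outcome exactly, so it is an inherited cognate, not a loan.

inherited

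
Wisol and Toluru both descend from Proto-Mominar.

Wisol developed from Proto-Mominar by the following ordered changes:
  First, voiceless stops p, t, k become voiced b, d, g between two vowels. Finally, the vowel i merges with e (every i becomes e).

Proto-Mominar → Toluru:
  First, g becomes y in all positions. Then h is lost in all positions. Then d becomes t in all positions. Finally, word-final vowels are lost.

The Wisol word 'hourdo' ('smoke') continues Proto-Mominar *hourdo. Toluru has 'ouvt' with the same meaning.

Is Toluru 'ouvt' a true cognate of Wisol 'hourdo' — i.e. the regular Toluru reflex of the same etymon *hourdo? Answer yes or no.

Derive the expected Toluru reflex of *hourdo:
Toluru: *hourdo
  hourdo (rule 1 does not apply)
  hourdo → ourdo   [h-loss]
  ourdo → ourto   [unconditioned shift]
  ourto → ourt   [apocope]
  giving Toluru ourt.
The regular Toluru reflex would be 'ourt', but the attested form is 'ouvt'. The correspondence is irregular, so they are not cognates (the Toluru form has a different source).

no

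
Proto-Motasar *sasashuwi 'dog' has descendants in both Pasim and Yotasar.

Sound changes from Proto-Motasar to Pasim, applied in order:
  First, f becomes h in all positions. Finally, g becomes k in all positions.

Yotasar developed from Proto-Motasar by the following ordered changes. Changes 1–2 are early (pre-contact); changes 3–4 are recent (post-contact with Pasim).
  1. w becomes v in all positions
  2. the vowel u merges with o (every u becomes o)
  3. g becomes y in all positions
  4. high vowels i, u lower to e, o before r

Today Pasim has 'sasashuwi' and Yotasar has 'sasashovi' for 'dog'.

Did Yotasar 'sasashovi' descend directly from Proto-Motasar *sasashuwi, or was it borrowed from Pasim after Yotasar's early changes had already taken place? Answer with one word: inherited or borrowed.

inherited

If inherited, *sasashuwi would pass through all of Yotasar's changes:
Yotasar: *sasashuwi > sasashuvi > sasashovi  (by unconditioned shift, vowel merger)
If borrowed from Pasim 'sasashuwi' after the early changes, it would undergo only the recent ones:
  rule 3 (unconditioned shift): no change (sasashuwi)
  rule 4 (pre-rhotic lowering): no change (sasashuwi)
  ⇒ as a loan: sasashuwi
Yotasar 'sasashovi' matches the inherited outcome exactly, so it is an inherited cognate, not a loan.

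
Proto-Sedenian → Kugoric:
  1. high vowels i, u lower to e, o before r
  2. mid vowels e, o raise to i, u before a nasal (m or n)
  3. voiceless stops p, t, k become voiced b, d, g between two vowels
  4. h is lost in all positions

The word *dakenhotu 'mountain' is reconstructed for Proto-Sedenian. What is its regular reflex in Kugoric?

daginodu

Kugoric: start from *dakenhotu.
  rule 1: no change — dakenhotu
  rule 2 (pre-nasal raising): dakenhotu → dakinhotu
  rule 3 (intervocalic voicing): dakinhotu → daginhodu
  rule 4 (h-loss): daginhodu → daginodu
  ⇒ Kugoric daginodu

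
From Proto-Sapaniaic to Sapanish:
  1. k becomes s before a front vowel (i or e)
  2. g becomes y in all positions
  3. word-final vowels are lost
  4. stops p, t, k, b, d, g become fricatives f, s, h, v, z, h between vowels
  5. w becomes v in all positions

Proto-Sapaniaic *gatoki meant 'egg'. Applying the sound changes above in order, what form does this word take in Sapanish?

Sapanish: *gatoki
  gatoki → gatosi   [palatalisation]
  gatosi → yatosi   [unconditioned shift]
  yatosi → yatos   [apocope]
  yatos → yasos   [intervocalic lenition]
  yasos (rule 5 does not apply)
  giving Sapanish yasos.

yasos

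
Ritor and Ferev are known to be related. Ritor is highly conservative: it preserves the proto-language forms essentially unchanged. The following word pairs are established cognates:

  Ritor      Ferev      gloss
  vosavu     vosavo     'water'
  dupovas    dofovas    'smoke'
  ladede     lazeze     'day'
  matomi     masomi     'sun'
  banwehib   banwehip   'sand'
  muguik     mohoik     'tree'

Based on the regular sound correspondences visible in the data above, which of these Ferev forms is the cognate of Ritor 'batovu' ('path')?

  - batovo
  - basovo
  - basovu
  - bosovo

matomi ~ masomi — Ritor t corresponds to Ferev s between vowels (before a back vowel).
vosavu ~ vosavo — Ritor u corresponds to Ferev o word-finally.
Applying these to Ritor 'batovu':
  batovu → basovu   (t→s between vowels (before a back vowel))
  basovu → basovo   (u→o word-finally)
So the Ferev cognate is 'basovo'.

basovo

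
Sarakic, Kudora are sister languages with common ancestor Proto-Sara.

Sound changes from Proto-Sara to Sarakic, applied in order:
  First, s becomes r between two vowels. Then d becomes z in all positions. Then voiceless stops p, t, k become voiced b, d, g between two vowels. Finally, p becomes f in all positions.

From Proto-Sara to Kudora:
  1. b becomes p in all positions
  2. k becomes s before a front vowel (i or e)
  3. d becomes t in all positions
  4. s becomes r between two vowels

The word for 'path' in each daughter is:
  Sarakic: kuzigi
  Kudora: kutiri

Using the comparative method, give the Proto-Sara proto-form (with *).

*kudiki

Position 5: Sarakic has g, Kudora has r. Taking the neighbouring segments as reconstructed: Sarakic g could go back to *k or *g; Kudora r could go back to *k or *s or *r — the one source consistent with every daughter is *k.
Position 3: Sarakic has z, Kudora has t. Taking the neighbouring segments as reconstructed: Sarakic z could go back to *d or *z; Kudora t could go back to *t or *d — the one source consistent with every daughter is *d.
The remaining positions agree across the daughters. Check the candidate against every language:
Sarakic: start from *kudiki.
  rule 1: no change — kudiki
  rule 2 (unconditioned shift): kudiki → kuziki
  rule 3 (intervocalic voicing): kuziki → kuzigi
  rule 4: no change — kuzigi
  ⇒ Sarakic kuzigi
Kudora: *kudiki
  kudiki (rule 1 does not apply)
  kudiki → kudisi   [palatalisation]
  kudisi → kutisi   [unconditioned shift]
  kutisi → kutiri   [rhotacism]
  giving Kudora kutiri.
No other proto-form is consistent with every reflex, so the reconstruction is *kudiki.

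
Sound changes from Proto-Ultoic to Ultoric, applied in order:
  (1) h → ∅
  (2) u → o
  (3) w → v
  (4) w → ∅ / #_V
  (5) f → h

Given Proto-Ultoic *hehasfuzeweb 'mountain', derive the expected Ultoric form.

eashozeveb

Ultoric: *hehasfuzeweb
  hehasfuzeweb → easfuzeweb   [h-loss]
  easfuzeweb → easfozeweb   [vowel merger]
  easfozeweb → easfozeveb   [unconditioned shift]
  easfozeveb (rule 4 does not apply)
  easfozeveb → eashozeveb   [unconditioned shift]
  giving Ultoric eashozeveb.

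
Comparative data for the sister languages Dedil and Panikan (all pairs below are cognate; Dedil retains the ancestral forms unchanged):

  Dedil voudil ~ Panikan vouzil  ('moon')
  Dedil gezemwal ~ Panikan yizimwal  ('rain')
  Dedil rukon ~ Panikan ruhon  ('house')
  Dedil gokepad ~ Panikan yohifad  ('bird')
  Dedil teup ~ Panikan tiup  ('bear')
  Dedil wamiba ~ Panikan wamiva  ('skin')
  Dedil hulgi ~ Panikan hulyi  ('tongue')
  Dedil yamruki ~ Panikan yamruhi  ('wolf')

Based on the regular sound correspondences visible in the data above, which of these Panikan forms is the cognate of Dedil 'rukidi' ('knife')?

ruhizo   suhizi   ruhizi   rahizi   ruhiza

ruhizi

yamruki ~ yamruhi — Dedil k corresponds to Panikan h between vowels (before a front vowel).
voudil ~ vouzil — Dedil d corresponds to Panikan z between vowels (before a front vowel).
Applying these to Dedil 'rukidi':
  rukidi → ruhidi   (k→h between vowels (before a front vowel))
  ruhidi → ruhizi   (d→z between vowels (before a front vowel))
So the Panikan cognate is 'ruhizi'.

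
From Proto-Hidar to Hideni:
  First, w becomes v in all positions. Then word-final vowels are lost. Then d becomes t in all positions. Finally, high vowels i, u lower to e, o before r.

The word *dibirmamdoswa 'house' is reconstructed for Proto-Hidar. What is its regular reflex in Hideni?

tibermamtosv

Hideni: start from *dibirmamdoswa.
  rule 1 (unconditioned shift): dibirmamdoswa → dibirmamdosva
  rule 2 (apocope): dibirmamdosva → dibirmamdosv
  rule 3 (unconditioned shift): dibirmamdosv → tibirmamtosv
  rule 4 (pre-rhotic lowering): tibirmamtosv → tibermamtosv
  ⇒ Hideni tibermamtosv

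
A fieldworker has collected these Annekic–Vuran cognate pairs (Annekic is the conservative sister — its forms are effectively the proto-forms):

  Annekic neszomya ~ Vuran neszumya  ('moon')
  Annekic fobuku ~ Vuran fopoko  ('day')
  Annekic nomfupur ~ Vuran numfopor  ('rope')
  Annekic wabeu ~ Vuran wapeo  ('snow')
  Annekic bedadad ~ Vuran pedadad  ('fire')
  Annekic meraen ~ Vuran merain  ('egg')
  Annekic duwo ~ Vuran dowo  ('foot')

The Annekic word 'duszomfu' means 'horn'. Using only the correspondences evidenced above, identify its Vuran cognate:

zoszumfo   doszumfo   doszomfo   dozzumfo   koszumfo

fobuku ~ fopoko, duwo ~ dowo — Annekic u corresponds to Vuran o after a consonant, before a consonant other than r, m, n, p, b, f, v.
neszomya ~ neszumya, nomfupur ~ numfopor — Annekic o corresponds to Vuran u after a consonant, before a nasal.
fobuku ~ fopoko — Annekic u corresponds to Vuran o word-finally.
Applying these to Annekic 'duszomfu':
  duszomfu → doszomfu   (u→o after a consonant, before a consonant other than r, m, n, p, b, f, v)
  doszomfu → doszumfu   (o→u after a consonant, before a nasal)
  doszumfu → doszumfo   (u→o word-finally)
So the Vuran cognate is 'doszumfo'.

doszumfo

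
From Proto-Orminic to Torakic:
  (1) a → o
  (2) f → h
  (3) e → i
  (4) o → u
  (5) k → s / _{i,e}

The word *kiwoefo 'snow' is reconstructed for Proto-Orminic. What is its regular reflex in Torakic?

Torakic: start from *kiwoefo.
  rule 1: no change — kiwoefo
  rule 2 (unconditioned shift): kiwoefo → kiwoeho
  rule 3 (vowel merger): kiwoeho → kiwoiho
  rule 4 (vowel merger): kiwoiho → kiwuihu
  rule 5 (palatalisation): kiwuihu → siwuihu
  ⇒ Torakic siwuihu

siwuihu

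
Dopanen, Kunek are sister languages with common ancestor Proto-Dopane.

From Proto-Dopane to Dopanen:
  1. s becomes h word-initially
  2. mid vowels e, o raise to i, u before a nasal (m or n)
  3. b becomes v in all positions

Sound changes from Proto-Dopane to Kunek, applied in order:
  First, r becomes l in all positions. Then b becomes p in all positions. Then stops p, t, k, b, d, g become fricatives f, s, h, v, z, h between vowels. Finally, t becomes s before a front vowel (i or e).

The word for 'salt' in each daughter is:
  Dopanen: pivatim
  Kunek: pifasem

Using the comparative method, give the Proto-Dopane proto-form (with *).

*pibatem

Position 6: Dopanen has i, Kunek has e. Kunek preserves e here (none of its changes turn any other segment into e), so the proto-segment is *e.
Position 3: Dopanen has v, Kunek has f. Taking the neighbouring segments as reconstructed: Dopanen v could go back to *b or *v; Kunek f could go back to *p or *b or *f — the one source consistent with every daughter is *b.
Position 5: Dopanen has t, Kunek has s. Dopanen preserves t here (none of its changes turn any other segment into t), so the proto-segment is *t.
Continuing position by position gives *pibatem; check it forward:
Dopanen: start from *pibatem.
  rule 1: no change — pibatem
  rule 2 (pre-nasal raising): pibatem → pibatim
  rule 3 (unconditioned shift): pibatim → pivatim
  ⇒ Dopanen pivatim
Kunek: *pibatem > pipatem > pifasem  (by unconditioned shift, intervocalic lenition)
Only *pibatem yields all of Dopanen pivatim, Kunek pifasem.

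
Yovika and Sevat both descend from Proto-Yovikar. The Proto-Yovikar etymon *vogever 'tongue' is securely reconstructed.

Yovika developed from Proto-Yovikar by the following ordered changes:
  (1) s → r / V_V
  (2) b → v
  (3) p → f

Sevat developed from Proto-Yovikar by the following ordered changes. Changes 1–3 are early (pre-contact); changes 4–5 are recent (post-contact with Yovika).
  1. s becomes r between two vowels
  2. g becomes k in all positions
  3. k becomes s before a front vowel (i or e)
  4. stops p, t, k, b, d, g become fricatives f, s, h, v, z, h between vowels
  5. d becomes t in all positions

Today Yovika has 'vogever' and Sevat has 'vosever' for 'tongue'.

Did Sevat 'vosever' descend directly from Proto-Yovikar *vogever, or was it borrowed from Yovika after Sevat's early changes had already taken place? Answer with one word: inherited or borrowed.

inherited

If inherited, *vogever would pass through all of Sevat's changes:
Sevat: start from *vogever.
  rule 1: no change — vogever
  rule 2 (unconditioned shift): vogever → vokever
  rule 3 (palatalisation): vokever → vosever
  rule 4: no change — vosever
  rule 5: no change — vosever
  ⇒ Sevat vosever
If borrowed from Yovika 'vogever' after the early changes, it would undergo only the recent ones:
  rule 4 (intervocalic lenition): vogever → vohever
  rule 5 (unconditioned shift): no change (vohever)
  ⇒ as a loan: vohever
Sevat 'vosever' matches the inherited outcome exactly, so it is an inherited cognate, not a loan.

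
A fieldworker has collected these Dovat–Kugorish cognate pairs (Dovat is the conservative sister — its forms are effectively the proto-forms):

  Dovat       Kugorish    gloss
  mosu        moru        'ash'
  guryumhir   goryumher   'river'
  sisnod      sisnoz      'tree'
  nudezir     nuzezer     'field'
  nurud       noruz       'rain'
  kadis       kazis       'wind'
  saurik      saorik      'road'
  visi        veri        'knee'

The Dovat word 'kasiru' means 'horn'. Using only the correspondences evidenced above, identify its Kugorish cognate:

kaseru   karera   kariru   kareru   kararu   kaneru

kareru

visi ~ veri — Dovat s corresponds to Kugorish r between vowels (before a front vowel).
guryumhir ~ goryumher, nudezir ~ nuzezer — Dovat i corresponds to Kugorish e after a consonant, before r.
Applying these to Dovat 'kasiru':
  kasiru → kariru   (s→r between vowels (before a front vowel))
  kariru → kareru   (i→e after a consonant, before r)
So the Kugorish cognate is 'kareru'.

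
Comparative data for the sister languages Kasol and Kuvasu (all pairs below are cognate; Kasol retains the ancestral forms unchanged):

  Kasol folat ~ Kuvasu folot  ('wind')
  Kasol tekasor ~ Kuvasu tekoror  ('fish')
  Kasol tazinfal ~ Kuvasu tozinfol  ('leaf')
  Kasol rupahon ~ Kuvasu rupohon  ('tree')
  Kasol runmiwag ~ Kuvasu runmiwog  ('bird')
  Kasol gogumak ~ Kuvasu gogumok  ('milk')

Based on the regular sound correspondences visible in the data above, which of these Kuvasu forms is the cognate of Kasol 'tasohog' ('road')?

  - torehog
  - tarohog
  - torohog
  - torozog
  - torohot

folat ~ folot, tekasor ~ tekoror — Kasol a corresponds to Kuvasu o after a consonant, before a consonant other than r, m, n, p, b, f, v.
tekasor ~ tekoror — Kasol s corresponds to Kuvasu r between vowels (before a back vowel).
Applying these to Kasol 'tasohog':
  tasohog → tosohog   (a→o after a consonant, before a consonant other than r, m, n, p, b, f, v)
  tosohog → torohog   (s→r between vowels (before a back vowel))
So the Kuvasu cognate is 'torohog'.

torohog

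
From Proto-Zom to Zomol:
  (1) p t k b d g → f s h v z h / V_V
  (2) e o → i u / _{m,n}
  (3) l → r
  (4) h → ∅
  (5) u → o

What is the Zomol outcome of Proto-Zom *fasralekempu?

Zomol: *fasralekempu
  fasralekempu → fasralehempu   [intervocalic lenition]
  fasralehempu → fasralehimpu   [pre-nasal raising]
  fasralehimpu → fasrarehimpu   [unconditioned shift]
  fasrarehimpu → fasrareimpu   [h-loss]
  fasrareimpu → fasrareimpo   [vowel merger]
  giving Zomol fasrareimpo.

fasrareimpo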